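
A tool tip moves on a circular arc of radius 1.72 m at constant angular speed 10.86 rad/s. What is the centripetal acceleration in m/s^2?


a_c = omega^2 * r = 10.86^2 * 1.72 = 202.8561

202.8561 m/s^2


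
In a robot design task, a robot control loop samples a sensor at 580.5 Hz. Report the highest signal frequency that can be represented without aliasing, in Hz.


f_max = f_s/2 = 580.5/2 = 290.2500

290.2500 Hz


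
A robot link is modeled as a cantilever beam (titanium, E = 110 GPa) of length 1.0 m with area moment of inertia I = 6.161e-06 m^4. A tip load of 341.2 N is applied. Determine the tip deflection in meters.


delta = F*L^3/(3*E*I) = 341.2*1.0^3/(3*1.100e+11*6.161e-06)
      = 341.2/2033130 = 1.6782e-04

1.6782e-04 m


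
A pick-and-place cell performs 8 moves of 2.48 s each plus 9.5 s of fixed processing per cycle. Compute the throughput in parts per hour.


T_cycle = 8*2.48 + 9.5 = 29.3400 s
rate = 3600/T = 122.6994

122.6994 parts/hour


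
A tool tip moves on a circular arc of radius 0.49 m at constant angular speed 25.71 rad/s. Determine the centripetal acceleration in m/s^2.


a_c = omega^2 * r = 25.71^2 * 0.49 = 323.8920

323.8920 m/s^2


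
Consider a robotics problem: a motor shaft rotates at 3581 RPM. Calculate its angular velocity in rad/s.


omega = 3581 * 2*pi/60 = 375.0014

375.0014 rad/s


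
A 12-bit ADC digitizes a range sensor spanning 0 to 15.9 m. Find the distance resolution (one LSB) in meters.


res = range / 2^n = 15.9/2^12 = 15.9/4096 = 0.0039

0.0039 m


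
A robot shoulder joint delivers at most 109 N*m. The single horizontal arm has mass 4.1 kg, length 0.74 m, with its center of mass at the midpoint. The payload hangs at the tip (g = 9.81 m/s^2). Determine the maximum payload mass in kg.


tau_arm = m_arm*g*(L/2) = 4.1*9.81*0.74/2 = 14.8818 N*m
tau_payload = tau_max - tau_arm = 109 - 14.8818 = 94.1182
m_payload = tau_payload / (g*L) = 94.1182 / (9.81*0.74) = 12.9650

12.9650 kg


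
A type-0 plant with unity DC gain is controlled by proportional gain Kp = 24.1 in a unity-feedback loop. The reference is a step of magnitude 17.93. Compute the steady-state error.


e_ss = R/(1 + Kp) = 17.93/(1 + 24.1) = 17.93/25.1000 = 0.7143

0.7143


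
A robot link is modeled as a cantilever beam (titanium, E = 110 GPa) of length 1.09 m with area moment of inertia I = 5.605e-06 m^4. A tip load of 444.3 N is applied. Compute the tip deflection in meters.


delta = F*L^3/(3*E*I) = 444.3*1.09^3/(3*1.100e+11*5.605e-06)
      = 575.3813847/1849650 = 3.1108e-04

3.1108e-04 m


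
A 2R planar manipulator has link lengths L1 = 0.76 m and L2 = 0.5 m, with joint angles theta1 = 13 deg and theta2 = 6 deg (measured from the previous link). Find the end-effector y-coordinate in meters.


y = L1*sin(th1) + L2*sin(th1+th2) = 0.76*sin(13 deg) + 0.5*sin(19 deg) = 0.3337

0.3337 m


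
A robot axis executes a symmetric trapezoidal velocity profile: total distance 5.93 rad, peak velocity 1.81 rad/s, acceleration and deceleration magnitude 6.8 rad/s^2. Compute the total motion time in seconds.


t_acc = v/a = 1.81/6.8 = 0.266176 s
d_acc = v^2/(2a) = 0.240890 rad (each ramp)
d_cruise = 5.93 - 2*0.240890 = 5.448220 rad
t_cruise = 5.448220/1.81 = 3.010066 s
t_total = 2*0.266176 + 3.010066 = 3.5424

3.5424 s


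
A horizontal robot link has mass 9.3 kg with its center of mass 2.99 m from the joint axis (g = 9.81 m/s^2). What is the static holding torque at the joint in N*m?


tau = m*g*L = 9.3 * 9.81 * 2.99 = 272.7867

272.7867 N*m


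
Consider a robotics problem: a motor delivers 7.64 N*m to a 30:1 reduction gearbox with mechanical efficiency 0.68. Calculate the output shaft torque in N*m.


tau_out = tau_in * N * eta = 7.64 * 30 * 0.68 = 155.8560

155.8560 N*m


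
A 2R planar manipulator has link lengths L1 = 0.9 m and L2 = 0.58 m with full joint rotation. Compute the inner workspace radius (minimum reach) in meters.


r_min = |L1 - L2| = |0.9 - 0.58| = 0.3200

0.3200 m


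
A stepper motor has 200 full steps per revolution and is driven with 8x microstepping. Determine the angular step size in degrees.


step = 360/(200*8) = 360/1600 = 0.2250

0.2250 degrees


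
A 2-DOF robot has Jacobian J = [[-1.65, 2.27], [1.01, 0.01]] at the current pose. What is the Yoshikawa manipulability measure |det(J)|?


det(J) = -1.65*0.01 - (2.27)*(1.01) = -2.3092
|det(J)| = 2.3092

2.3092


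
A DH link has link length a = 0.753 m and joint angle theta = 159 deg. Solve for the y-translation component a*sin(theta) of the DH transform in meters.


a*sin(theta) = 0.753*sin(159 deg) = 0.2699

0.2699 m


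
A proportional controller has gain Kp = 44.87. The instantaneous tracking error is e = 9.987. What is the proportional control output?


u_P = Kp * e = 44.87 * 9.987 = 448.1167

448.1167


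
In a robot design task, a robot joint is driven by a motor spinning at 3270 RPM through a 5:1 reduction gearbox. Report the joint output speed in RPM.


omega_joint = omega_motor / N = 3270 / 5 = 654.0000

654.0000 RPM


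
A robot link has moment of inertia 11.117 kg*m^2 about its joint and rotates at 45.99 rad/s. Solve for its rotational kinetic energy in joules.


KE = (1/2)*I*omega^2 = 0.5*11.117*45.99^2 = 11756.6727

11756.6727 J


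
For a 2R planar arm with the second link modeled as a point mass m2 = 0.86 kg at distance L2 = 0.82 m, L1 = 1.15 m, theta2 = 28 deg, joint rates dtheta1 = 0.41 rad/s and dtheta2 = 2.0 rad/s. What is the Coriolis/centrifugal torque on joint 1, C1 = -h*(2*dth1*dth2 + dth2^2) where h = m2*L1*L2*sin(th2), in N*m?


h = m2*L1*L2*sin(th2) = 0.86*1.15*0.82*sin(28 deg) = 0.380732
C1 = -h*(2*0.41*2.0 + 2.0^2) = -0.380732*5.6400 = -2.1473

-2.1473 N*m


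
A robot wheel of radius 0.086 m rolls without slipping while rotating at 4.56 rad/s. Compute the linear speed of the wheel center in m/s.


v = omega * r = 4.56 * 0.086 = 0.3922

0.3922 m/s


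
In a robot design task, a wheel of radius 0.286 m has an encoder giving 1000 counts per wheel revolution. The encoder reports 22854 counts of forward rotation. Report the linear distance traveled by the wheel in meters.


revs = 22854/1000 = 22.854000
d = revs * 2*pi*r = 22.854000 * 2*pi*0.286 = 41.0684

41.0684 m


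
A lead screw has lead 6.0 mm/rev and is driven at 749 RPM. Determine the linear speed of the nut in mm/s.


v = lead * (RPM/60) = 6.0*749/60 = 74.9000

74.9000 mm/s


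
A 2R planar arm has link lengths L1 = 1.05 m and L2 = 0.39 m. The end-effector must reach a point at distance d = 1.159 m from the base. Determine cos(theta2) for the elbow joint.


cos(th2) = (d^2 - L1^2 - L2^2)/(2*L1*L2) = (1.159^2 - 1.05^2 - 0.39^2)/(2*1.05*0.39) = 0.1083

0.1083


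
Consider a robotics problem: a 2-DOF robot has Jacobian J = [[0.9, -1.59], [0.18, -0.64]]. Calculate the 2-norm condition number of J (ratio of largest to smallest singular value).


JJ^T eigenvalues: trace(JJ^T) = 3.7801, det(JJ^T) = det(J)^2 = 0.08398404
s_max^2 = (3.7801 + sqrt(13.95321985))/2 = 3.75775045
s_min^2 = (3.7801 - sqrt(13.95321985))/2 = 0.02234955
kappa = s_max/s_min = sqrt(3.75775045/0.02234955) = 12.9667

12.9667


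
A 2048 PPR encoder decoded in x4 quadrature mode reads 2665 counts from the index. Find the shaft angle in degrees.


angle = counts * 360 / (PPR*4) = 2665 * 360 / 8192 = 117.1143

117.1143 degrees


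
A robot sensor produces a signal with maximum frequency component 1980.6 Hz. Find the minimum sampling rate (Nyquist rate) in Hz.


f_s,min = 2*f_max = 2*1980.6 = 3961.2000

3961.2000 Hz


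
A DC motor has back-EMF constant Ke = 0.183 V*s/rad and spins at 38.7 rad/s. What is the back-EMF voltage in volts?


V_emf = Ke * omega = 0.183*38.7 = 7.0821

7.0821 V


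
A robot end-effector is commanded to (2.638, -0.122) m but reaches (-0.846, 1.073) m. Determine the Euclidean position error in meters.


dx = -0.846 - (2.638) = -3.4840, dy = 1.073 - (-0.122) = 1.1950
err = sqrt(12.138256 + 1.428025) = 3.6832

3.6832 m


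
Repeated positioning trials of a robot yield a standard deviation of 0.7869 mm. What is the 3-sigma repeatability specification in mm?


repeatability = 3*sigma = 3*0.7869 = 2.3607

2.3607 mm


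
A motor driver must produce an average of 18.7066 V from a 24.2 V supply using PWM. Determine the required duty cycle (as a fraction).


D = V_avg/V_supply = 18.7066/24.2 = 0.7730

0.7730


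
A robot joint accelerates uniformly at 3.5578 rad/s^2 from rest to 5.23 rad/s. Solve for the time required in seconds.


t = delta_omega / alpha = 5.23 / 3.5578 = 1.4700

1.4700 s


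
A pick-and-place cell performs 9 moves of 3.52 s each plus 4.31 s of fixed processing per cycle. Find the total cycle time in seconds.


T = 9*3.52 + 4.31 = 35.9900

35.9900 s


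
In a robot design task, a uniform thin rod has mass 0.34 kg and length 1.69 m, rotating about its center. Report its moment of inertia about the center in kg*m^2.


I = (1/12)*m*L^2 = (1/12)*0.34*1.69^2 = 0.0809

0.0809 kg*m^2


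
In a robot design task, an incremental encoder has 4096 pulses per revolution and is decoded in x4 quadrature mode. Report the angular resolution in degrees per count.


resolution = 360 / (PPR * 4) = 360 / 16384 = 0.0220

0.0220 degrees


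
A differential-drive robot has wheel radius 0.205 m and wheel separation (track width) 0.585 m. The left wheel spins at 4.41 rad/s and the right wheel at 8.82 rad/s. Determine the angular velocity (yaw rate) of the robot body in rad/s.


omega = r*(wR - wL)/L = 0.205*(8.82 - (4.41))/0.585 = 1.5454

1.5454 rad/s


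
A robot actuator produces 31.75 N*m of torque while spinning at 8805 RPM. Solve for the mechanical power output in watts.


omega = 8805 * 2*pi/60 = 922.057444 rad/s
P = tau * omega = 31.75 * 922.057444 = 29275.3238

29275.3238 W


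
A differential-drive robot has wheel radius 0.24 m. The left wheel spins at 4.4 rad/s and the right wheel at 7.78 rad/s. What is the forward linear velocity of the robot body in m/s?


v = r*(wR + wL)/2 = 0.24*(7.78 + 4.4)/2 = 1.4616

1.4616 m/s


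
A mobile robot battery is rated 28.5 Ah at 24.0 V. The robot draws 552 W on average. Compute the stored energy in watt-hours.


E = capacity * V = 28.5*24.0 = 684.0000

684.0000 Wh


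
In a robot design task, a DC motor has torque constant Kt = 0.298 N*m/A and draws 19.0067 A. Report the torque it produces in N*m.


tau = Kt * I = 0.298*19.0067 = 5.6640

5.6640 N*m


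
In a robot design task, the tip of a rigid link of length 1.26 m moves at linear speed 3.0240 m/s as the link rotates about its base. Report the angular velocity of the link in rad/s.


omega = v / L = 3.0240 / 1.26 = 2.4000

2.4000 rad/s


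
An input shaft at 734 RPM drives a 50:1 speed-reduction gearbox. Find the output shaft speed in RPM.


omega_out = omega_in / N = 734 / 50 = 14.6800

14.6800 RPM


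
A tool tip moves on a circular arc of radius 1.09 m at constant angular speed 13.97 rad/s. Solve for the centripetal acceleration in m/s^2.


a_c = omega^2 * r = 13.97^2 * 1.09 = 212.7254

212.7254 m/s^2


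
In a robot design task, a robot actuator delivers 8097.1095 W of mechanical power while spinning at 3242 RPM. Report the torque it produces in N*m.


omega = 3242 * 2*pi/60 = 339.501446 rad/s
tau = P / omega = 8097.1095 / 339.501446 = 23.8500

23.8500 N*m


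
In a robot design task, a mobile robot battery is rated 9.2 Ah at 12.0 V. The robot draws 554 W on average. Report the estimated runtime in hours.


E = 9.2*12.0 = 110.4000 Wh
t = E/P = 110.4000/554 = 0.1993

0.1993 hours


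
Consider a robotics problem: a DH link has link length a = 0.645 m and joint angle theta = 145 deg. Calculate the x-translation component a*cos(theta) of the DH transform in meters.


a*cos(theta) = 0.645*cos(145 deg) = -0.5284

-0.5284 m


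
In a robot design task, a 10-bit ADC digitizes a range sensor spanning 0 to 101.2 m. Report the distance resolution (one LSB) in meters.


res = range / 2^n = 101.2/2^10 = 101.2/1024 = 0.0988

0.0988 m


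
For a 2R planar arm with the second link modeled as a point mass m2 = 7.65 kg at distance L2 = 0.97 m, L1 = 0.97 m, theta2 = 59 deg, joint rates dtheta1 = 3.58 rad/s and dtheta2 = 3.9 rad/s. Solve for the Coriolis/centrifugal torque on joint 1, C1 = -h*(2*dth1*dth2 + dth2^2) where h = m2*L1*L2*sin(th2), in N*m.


h = m2*L1*L2*sin(th2) = 7.65*0.97*0.97*sin(59 deg) = 6.169792
C1 = -h*(2*3.58*3.9 + 3.9^2) = -6.169792*43.1340 = -266.1278

-266.1278 N*m


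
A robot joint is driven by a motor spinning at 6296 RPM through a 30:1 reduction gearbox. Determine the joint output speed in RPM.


omega_joint = omega_motor / N = 6296 / 30 = 209.8667

209.8667 RPM


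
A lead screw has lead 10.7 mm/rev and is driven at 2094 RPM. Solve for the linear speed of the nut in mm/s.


v = lead * (RPM/60) = 10.7*2094/60 = 373.4300

373.4300 mm/s


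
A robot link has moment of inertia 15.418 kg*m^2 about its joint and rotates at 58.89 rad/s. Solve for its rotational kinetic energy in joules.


KE = (1/2)*I*omega^2 = 0.5*15.418*58.89^2 = 26735.0595

26735.0595 J


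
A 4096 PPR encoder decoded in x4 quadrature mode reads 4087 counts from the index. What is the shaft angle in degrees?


angle = counts * 360 / (PPR*4) = 4087 * 360 / 16384 = 89.8022

89.8022 degrees


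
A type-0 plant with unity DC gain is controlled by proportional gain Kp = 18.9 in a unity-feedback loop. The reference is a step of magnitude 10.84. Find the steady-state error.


e_ss = R/(1 + Kp) = 10.84/(1 + 18.9) = 10.84/19.9000 = 0.5447

0.5447


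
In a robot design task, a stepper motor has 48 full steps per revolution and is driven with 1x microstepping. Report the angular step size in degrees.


step = 360/(48*1) = 360/48 = 7.5000

7.5000 degrees


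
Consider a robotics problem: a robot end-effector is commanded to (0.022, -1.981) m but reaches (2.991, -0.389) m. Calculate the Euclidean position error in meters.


dx = 2.991 - (0.022) = 2.9690, dy = -0.389 - (-1.981) = 1.5920
err = sqrt(8.814961 + 2.534464) = 3.3689

3.3689 m


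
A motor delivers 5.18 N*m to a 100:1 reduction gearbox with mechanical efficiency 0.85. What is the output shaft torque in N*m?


tau_out = tau_in * N * eta = 5.18 * 100 * 0.85 = 440.3000

440.3000 N*m


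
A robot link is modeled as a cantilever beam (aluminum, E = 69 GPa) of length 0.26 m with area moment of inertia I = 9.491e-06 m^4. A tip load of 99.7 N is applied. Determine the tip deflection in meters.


delta = F*L^3/(3*E*I) = 99.7*0.26^3/(3*6.900e+10*9.491e-06)
      = 1.7523272/1964637 = 8.9193e-07

8.9193e-07 m


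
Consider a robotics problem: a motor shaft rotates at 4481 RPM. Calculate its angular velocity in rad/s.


omega = 4481 * 2*pi/60 = 469.2492

469.2492 rad/s


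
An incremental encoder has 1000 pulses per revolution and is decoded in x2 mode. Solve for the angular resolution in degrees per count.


resolution = 360 / (PPR * 2) = 360 / 2000 = 0.1800

0.1800 degrees


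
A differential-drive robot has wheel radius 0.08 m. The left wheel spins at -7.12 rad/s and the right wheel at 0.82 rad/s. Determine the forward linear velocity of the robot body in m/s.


v = r*(wR + wL)/2 = 0.08*(0.82 + -7.12)/2 = -0.2520

-0.2520 m/s


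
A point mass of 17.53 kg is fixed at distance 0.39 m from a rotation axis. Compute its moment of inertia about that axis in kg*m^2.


I = m*r^2 = 17.53*0.39^2 = 2.6663

2.6663 kg*m^2


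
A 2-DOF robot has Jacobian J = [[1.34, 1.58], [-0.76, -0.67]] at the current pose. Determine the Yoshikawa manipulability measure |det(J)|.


det(J) = 1.34*-0.67 - (1.58)*(-0.76) = 0.3030
|det(J)| = 0.3030

0.3030


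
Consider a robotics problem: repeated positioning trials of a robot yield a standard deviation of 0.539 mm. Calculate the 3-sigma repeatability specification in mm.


repeatability = 3*sigma = 3*0.539 = 1.6170

1.6170 mm


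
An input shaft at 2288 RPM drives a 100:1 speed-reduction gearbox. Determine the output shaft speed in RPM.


omega_out = omega_in / N = 2288 / 100 = 22.8800

22.8800 RPM


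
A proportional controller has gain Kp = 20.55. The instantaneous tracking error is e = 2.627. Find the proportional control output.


u_P = Kp * e = 20.55 * 2.627 = 53.9848

53.9848


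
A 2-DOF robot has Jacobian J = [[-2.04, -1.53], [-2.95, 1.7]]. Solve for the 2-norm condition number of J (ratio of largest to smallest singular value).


JJ^T eigenvalues: trace(JJ^T) = 18.0950, det(JJ^T) = det(J)^2 = 63.70434225
s_max^2 = (18.0950 + sqrt(72.61165600))/2 = 13.30812366
s_min^2 = (18.0950 - sqrt(72.61165600))/2 = 4.78687634
kappa = s_max/s_min = sqrt(13.30812366/4.78687634) = 1.6674

1.6674


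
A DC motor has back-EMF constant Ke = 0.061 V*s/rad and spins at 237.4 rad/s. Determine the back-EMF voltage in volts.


V_emf = Ke * omega = 0.061*237.4 = 14.4814

14.4814 V


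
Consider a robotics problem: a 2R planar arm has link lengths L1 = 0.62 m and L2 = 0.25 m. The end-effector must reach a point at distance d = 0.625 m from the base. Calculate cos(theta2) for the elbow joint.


cos(th2) = (d^2 - L1^2 - L2^2)/(2*L1*L2) = (0.625^2 - 0.62^2 - 0.25^2)/(2*0.62*0.25) = -0.1815

-0.1815


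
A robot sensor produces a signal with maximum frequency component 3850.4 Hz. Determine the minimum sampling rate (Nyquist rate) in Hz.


f_s,min = 2*f_max = 2*3850.4 = 7700.8000

7700.8000 Hz


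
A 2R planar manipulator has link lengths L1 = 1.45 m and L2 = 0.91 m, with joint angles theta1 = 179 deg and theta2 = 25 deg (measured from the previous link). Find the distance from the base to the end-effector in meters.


x = L1*cos(th1) + L2*cos(th1+th2) = -2.281106
y = L1*sin(th1) + L2*sin(th1+th2) = -0.344824
d = sqrt(x^2 + y^2) = sqrt(5.203445 + 0.118904) = 2.3070

2.3070 m


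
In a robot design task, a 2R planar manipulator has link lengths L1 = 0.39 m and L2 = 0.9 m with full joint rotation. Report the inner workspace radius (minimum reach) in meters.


r_min = |L1 - L2| = |0.39 - 0.9| = 0.5100

0.5100 m


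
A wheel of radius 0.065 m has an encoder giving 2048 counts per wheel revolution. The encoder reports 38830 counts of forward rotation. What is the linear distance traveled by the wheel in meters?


revs = 38830/2048 = 18.959961
d = revs * 2*pi*r = 18.959961 * 2*pi*0.065 = 7.7434

7.7434 m


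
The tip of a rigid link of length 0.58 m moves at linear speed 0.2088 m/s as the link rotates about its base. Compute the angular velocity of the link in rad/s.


omega = v / L = 0.2088 / 0.58 = 0.3600

0.3600 rad/s


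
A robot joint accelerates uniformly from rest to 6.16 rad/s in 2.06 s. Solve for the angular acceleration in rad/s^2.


alpha = delta_omega / t = 6.16 / 2.06 = 2.9903

2.9903 rad/s^2


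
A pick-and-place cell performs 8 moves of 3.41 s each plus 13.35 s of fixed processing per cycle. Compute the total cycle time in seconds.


T = 8*3.41 + 13.35 = 40.6300

40.6300 s


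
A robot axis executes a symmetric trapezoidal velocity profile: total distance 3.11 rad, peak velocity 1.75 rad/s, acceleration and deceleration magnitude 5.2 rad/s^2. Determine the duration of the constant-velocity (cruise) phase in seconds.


t_acc = v/a = 0.336538 s, d_acc = v^2/(2a) = 0.294471 rad each
d_cruise = 3.11 - 2*0.294471 = 2.521058 rad
t_cruise = d_cruise/v = 2.521058/1.75 = 1.4406

1.4406 s


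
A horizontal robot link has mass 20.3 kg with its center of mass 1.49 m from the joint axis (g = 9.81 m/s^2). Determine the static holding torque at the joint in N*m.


tau = m*g*L = 20.3 * 9.81 * 1.49 = 296.7231

296.7231 N*m


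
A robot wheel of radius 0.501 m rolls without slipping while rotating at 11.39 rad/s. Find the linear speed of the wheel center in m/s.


v = omega * r = 11.39 * 0.501 = 5.7064

5.7064 m/s


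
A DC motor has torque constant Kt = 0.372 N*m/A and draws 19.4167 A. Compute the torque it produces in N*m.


tau = Kt * I = 0.372*19.4167 = 7.2230

7.2230 N*m


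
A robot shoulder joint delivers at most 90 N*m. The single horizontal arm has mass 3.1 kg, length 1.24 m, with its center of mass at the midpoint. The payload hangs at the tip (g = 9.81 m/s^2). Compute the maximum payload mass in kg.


tau_arm = m_arm*g*(L/2) = 3.1*9.81*1.24/2 = 18.8548 N*m
tau_payload = tau_max - tau_arm = 90 - 18.8548 = 71.1452
m_payload = tau_payload / (g*L) = 71.1452 / (9.81*1.24) = 5.8486

5.8486 kg


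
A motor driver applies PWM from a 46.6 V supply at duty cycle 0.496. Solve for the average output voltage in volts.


V_avg = V_supply * D = 46.6*0.496 = 23.1136

23.1136 V


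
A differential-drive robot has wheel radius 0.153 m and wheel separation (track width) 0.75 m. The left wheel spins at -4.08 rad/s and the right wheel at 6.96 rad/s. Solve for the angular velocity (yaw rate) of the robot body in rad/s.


omega = r*(wR - wL)/L = 0.153*(6.96 - (-4.08))/0.75 = 2.2522

2.2522 rad/s


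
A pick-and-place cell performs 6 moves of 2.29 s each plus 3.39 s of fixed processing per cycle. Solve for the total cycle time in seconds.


T = 6*2.29 + 3.39 = 17.1300

17.1300 s


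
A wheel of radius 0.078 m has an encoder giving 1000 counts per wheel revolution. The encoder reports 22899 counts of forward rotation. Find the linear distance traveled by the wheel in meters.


revs = 22899/1000 = 22.899000
d = revs * 2*pi*r = 22.899000 * 2*pi*0.078 = 11.2225

11.2225 m


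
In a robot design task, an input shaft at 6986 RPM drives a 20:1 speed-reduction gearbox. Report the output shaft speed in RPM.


omega_out = omega_in / N = 6986 / 20 = 349.3000

349.3000 RPM


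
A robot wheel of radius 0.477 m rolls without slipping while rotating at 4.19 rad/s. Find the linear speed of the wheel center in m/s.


v = omega * r = 4.19 * 0.477 = 1.9986

1.9986 m/s


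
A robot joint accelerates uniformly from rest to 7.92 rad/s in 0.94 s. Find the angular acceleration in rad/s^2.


alpha = delta_omega / t = 7.92 / 0.94 = 8.4255

8.4255 rad/s^2


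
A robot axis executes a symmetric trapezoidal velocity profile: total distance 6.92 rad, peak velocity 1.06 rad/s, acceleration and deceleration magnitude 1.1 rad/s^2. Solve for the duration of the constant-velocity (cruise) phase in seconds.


t_acc = v/a = 0.963636 s, d_acc = v^2/(2a) = 0.510727 rad each
d_cruise = 6.92 - 2*0.510727 = 5.898546 rad
t_cruise = d_cruise/v = 5.898546/1.06 = 5.5647

5.5647 s


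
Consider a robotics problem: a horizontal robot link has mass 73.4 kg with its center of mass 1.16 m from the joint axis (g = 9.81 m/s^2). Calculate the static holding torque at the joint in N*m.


tau = m*g*L = 73.4 * 9.81 * 1.16 = 835.2626

835.2626 N*m


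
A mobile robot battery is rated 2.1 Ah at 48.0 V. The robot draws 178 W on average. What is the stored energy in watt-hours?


E = capacity * V = 2.1*48.0 = 100.8000

100.8000 Wh


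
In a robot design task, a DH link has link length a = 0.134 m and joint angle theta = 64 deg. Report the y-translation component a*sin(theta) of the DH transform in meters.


a*sin(theta) = 0.134*sin(64 deg) = 0.1204

0.1204 m


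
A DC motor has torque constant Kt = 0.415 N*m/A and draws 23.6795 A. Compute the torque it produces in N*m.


tau = Kt * I = 0.415*23.6795 = 9.8270

9.8270 N*m


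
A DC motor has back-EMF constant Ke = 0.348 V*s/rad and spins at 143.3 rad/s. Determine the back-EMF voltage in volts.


V_emf = Ke * omega = 0.348*143.3 = 49.8684

49.8684 V


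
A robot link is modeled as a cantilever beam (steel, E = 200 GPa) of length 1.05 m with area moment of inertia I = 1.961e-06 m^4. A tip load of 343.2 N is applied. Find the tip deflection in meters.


delta = F*L^3/(3*E*I) = 343.2*1.05^3/(3*2.000e+11*1.961e-06)
      = 397.2969/1176600 = 3.3767e-04

3.3767e-04 m


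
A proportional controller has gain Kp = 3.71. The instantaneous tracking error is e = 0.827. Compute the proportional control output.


u_P = Kp * e = 3.71 * 0.827 = 3.0682

3.0682


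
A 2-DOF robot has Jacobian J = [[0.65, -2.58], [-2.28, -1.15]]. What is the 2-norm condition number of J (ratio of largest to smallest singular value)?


JJ^T eigenvalues: trace(JJ^T) = 13.5998, det(JJ^T) = det(J)^2 = 43.95557401
s_max^2 = (13.5998 + sqrt(9.13226400))/2 = 8.31088180
s_min^2 = (13.5998 - sqrt(9.13226400))/2 = 5.28891820
kappa = s_max/s_min = sqrt(8.31088180/5.28891820) = 1.2535

1.2535


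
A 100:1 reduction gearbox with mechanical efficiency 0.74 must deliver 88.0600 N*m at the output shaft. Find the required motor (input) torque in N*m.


tau_in = tau_out / (N * eta) = 88.0600 / (100 * 0.74) = 1.1900

1.1900 N*m


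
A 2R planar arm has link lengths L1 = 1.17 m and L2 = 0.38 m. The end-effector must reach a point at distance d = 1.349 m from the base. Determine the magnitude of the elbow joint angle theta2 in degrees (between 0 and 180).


cos(th2) = (d^2 - L1^2 - L2^2)/(2*L1*L2) = (1.349^2 - 1.17^2 - 0.38^2)/(2*1.17*0.38) = 0.34469298
th2 = acos(0.34469298) = 69.8369 deg

69.8369 degrees


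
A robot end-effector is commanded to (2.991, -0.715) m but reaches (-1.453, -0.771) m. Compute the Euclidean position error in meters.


dx = -1.453 - (2.991) = -4.4440, dy = -0.771 - (-0.715) = -0.0560
err = sqrt(19.749136 + 0.003136) = 4.4444

4.4444 m


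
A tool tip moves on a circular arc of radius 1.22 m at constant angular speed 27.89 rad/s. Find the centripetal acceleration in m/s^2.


a_c = omega^2 * r = 27.89^2 * 1.22 = 948.9796

948.9796 m/s^2


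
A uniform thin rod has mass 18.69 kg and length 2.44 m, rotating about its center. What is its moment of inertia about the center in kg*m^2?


I = (1/12)*m*L^2 = (1/12)*18.69*2.44^2 = 9.2727

9.2727 kg*m^2


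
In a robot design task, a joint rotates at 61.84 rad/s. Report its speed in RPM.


RPM = 61.84 * 60/(2*pi) = 590.5285

590.5285 RPM


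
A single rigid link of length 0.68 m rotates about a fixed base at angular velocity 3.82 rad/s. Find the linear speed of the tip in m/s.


v = L*omega = 0.68 * 3.82 = 2.5976

2.5976 m/s


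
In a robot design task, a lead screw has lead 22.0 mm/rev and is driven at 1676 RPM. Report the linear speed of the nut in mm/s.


v = lead * (RPM/60) = 22.0*1676/60 = 614.5333

614.5333 mm/s


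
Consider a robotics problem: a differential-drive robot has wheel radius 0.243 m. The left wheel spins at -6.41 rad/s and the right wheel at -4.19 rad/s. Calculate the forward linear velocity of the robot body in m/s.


v = r*(wR + wL)/2 = 0.243*(-4.19 + -6.41)/2 = -1.2879

-1.2879 m/s


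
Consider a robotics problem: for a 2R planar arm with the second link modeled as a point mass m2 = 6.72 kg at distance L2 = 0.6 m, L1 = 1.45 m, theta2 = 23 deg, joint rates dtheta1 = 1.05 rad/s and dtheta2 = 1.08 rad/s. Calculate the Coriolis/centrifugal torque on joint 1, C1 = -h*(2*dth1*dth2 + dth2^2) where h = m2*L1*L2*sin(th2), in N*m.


h = m2*L1*L2*sin(th2) = 6.72*1.45*0.6*sin(23 deg) = 2.284370
C1 = -h*(2*1.05*1.08 + 1.08^2) = -2.284370*3.4344 = -7.8454

-7.8454 N*m


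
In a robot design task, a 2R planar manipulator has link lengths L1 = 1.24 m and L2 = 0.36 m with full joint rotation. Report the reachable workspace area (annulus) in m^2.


r_max = L1 + L2 = 1.6000, r_min = |L1 - L2| = 0.8800
A = pi*(r_max^2 - r_min^2) = pi*(2.5600 - 0.7744) = 5.6096

5.6096 m^2


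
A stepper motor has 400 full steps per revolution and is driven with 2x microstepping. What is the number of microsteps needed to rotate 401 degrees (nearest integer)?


step_size = 360/(400*2) = 360/800 = 0.450000 deg
n = 401/(360/800) = 401*800/360 = 891.1111 -> 891

891 steps


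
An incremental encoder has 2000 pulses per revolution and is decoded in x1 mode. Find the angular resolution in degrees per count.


resolution = 360 / (PPR * 1) = 360 / 2000 = 0.1800

0.1800 degrees


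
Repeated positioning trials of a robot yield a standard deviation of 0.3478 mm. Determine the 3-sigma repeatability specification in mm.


repeatability = 3*sigma = 3*0.3478 = 1.0434

1.0434 mm


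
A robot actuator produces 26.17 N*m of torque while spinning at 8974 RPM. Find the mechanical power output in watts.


omega = 8974 * 2*pi/60 = 939.755082 rad/s
P = tau * omega = 26.17 * 939.755082 = 24593.3905

24593.3905 W


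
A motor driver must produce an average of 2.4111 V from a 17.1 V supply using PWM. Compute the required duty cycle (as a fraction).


D = V_avg/V_supply = 2.4111/17.1 = 0.1410

0.1410


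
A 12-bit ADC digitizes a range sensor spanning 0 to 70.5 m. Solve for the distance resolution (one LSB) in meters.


res = range / 2^n = 70.5/2^12 = 70.5/4096 = 0.0172

0.0172 m


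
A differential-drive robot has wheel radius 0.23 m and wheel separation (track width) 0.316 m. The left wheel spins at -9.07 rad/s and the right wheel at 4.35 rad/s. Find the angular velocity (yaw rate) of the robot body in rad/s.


omega = r*(wR - wL)/L = 0.23*(4.35 - (-9.07))/0.316 = 9.7677

9.7677 rad/s


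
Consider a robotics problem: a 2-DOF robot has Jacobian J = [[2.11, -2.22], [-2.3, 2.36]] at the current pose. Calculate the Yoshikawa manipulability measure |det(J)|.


det(J) = 2.11*2.36 - (-2.22)*(-2.3) = -0.1264
|det(J)| = 0.1264

0.1264


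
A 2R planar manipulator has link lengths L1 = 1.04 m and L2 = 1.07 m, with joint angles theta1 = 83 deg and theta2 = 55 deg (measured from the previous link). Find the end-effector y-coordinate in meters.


y = L1*sin(th1) + L2*sin(th1+th2) = 1.04*sin(83 deg) + 1.07*sin(138 deg) = 1.7482

1.7482 m


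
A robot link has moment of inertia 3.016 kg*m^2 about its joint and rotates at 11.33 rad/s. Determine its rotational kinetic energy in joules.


KE = (1/2)*I*omega^2 = 0.5*3.016*11.33^2 = 193.5803

193.5803 J


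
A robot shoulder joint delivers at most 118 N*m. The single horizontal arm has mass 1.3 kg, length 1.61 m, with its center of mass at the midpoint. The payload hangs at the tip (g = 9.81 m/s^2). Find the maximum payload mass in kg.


tau_arm = m_arm*g*(L/2) = 1.3*9.81*1.61/2 = 10.2662 N*m
tau_payload = tau_max - tau_arm = 118 - 10.2662 = 107.7338
m_payload = tau_payload / (g*L) = 107.7338 / (9.81*1.61) = 6.8211

6.8211 kg


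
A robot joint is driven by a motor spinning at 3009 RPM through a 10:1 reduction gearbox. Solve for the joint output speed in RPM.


omega_joint = omega_motor / N = 3009 / 10 = 300.9000

300.9000 RPM


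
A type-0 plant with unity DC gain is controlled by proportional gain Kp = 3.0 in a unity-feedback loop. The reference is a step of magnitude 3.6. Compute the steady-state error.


e_ss = R/(1 + Kp) = 3.6/(1 + 3.0) = 3.6/4.0000 = 0.9000

0.9000


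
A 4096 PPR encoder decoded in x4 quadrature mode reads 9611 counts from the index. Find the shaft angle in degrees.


angle = counts * 360 / (PPR*4) = 9611 * 360 / 16384 = 211.1792

211.1792 degrees


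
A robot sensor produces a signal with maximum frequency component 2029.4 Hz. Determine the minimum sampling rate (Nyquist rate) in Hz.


f_s,min = 2*f_max = 2*2029.4 = 4058.8000

4058.8000 Hz


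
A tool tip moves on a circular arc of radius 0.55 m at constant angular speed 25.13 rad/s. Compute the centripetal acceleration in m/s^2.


a_c = omega^2 * r = 25.13^2 * 0.55 = 347.3343

347.3343 m/s^2


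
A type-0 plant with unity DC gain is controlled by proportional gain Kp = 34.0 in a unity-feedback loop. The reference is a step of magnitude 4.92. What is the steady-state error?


e_ss = R/(1 + Kp) = 4.92/(1 + 34.0) = 4.92/35.0000 = 0.1406

0.1406


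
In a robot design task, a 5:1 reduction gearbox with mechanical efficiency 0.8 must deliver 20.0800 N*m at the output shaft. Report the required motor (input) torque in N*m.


tau_in = tau_out / (N * eta) = 20.0800 / (5 * 0.8) = 5.0200

5.0200 N*m


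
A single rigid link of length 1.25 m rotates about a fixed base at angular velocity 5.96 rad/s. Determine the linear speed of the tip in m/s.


v = L*omega = 1.25 * 5.96 = 7.4500

7.4500 m/s


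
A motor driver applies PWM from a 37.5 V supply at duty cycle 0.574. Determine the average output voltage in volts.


V_avg = V_supply * D = 37.5*0.574 = 21.5250

21.5250 V


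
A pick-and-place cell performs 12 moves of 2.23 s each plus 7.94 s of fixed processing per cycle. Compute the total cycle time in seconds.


T = 12*2.23 + 7.94 = 34.7000

34.7000 s


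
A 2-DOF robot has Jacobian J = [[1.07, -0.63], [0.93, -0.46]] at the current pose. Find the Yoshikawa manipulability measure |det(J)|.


det(J) = 1.07*-0.46 - (-0.63)*(0.93) = 0.0937
|det(J)| = 0.0937

0.0937


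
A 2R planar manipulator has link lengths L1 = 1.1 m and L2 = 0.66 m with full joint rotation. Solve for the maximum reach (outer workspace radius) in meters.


r_max = L1 + L2 = 1.1 + 0.66 = 1.7600

1.7600 m


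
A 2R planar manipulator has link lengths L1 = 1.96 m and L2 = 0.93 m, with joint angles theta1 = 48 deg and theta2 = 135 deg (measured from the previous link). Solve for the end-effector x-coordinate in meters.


x = L1*cos(th1) + L2*cos(th1+th2) = 1.96*cos(48 deg) + 0.93*cos(183 deg) = 0.3828

0.3828 m


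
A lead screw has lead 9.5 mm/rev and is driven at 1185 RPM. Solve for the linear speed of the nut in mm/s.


v = lead * (RPM/60) = 9.5*1185/60 = 187.6250

187.6250 mm/s


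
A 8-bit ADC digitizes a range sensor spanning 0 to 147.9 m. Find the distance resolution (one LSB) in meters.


res = range / 2^n = 147.9/2^8 = 147.9/256 = 0.5777

0.5777 m


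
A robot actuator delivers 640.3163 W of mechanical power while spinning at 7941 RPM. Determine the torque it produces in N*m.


omega = 7941 * 2*pi/60 = 831.579575 rad/s
tau = P / omega = 640.3163 / 831.579575 = 0.7700

0.7700 N*m


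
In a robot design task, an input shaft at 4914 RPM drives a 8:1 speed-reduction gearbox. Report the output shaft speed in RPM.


omega_out = omega_in / N = 4914 / 8 = 614.2500

614.2500 RPM


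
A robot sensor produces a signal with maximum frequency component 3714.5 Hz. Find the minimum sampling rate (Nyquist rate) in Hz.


f_s,min = 2*f_max = 2*3714.5 = 7429.0000

7429.0000 Hz


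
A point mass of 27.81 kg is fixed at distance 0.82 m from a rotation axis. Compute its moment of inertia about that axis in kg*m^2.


I = m*r^2 = 27.81*0.82^2 = 18.6994

18.6994 kg*m^2


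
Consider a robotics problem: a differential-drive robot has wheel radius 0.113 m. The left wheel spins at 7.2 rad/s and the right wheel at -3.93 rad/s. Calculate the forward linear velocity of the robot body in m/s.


v = r*(wR + wL)/2 = 0.113*(-3.93 + 7.2)/2 = 0.1848

0.1848 m/s


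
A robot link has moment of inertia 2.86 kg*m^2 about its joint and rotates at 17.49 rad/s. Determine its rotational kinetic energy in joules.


KE = (1/2)*I*omega^2 = 0.5*2.86*17.49^2 = 437.4371

437.4371 J


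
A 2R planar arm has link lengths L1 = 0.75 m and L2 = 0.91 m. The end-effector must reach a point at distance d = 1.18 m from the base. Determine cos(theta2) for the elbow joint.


cos(th2) = (d^2 - L1^2 - L2^2)/(2*L1*L2) = (1.18^2 - 0.75^2 - 0.91^2)/(2*0.75*0.91) = 0.0013

0.0013


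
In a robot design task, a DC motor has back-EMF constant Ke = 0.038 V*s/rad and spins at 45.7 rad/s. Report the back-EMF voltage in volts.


V_emf = Ke * omega = 0.038*45.7 = 1.7366

1.7366 V


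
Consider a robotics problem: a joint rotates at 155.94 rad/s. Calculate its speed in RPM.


RPM = 155.94 * 60/(2*pi) = 1489.1173

1489.1173 RPM


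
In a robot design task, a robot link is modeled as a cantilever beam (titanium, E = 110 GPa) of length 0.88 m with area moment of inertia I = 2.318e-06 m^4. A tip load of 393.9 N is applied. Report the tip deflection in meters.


delta = F*L^3/(3*E*I) = 393.9*0.88^3/(3*1.100e+11*2.318e-06)
      = 268.4318208/764940 = 3.5092e-04

3.5092e-04 m


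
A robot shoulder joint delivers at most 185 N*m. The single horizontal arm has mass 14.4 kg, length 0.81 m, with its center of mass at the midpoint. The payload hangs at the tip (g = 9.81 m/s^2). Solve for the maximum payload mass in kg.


tau_arm = m_arm*g*(L/2) = 14.4*9.81*0.81/2 = 57.2119 N*m
tau_payload = tau_max - tau_arm = 185 - 57.2119 = 127.7881
m_payload = tau_payload / (g*L) = 127.7881 / (9.81*0.81) = 16.0819

16.0819 kg


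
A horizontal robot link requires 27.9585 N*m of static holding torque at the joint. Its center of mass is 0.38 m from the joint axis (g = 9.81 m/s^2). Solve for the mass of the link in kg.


m = tau / (g*L) = 27.9585 / (9.81 * 0.38) = 7.5000

7.5000 kg


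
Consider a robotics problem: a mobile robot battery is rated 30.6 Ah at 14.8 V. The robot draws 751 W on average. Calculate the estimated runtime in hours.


E = 30.6*14.8 = 452.8800 Wh
t = E/P = 452.8800/751 = 0.6030

0.6030 hours


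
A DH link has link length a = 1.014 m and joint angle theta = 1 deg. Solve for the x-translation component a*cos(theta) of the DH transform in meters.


a*cos(theta) = 1.014*cos(1 deg) = 1.0138

1.0138 m


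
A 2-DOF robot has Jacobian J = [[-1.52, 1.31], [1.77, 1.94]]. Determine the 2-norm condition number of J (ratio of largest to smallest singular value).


JJ^T eigenvalues: trace(JJ^T) = 10.9230, det(JJ^T) = det(J)^2 = 27.74655625
s_max^2 = (10.9230 + sqrt(8.32570400))/2 = 6.90421480
s_min^2 = (10.9230 - sqrt(8.32570400))/2 = 4.01878520
kappa = s_max/s_min = sqrt(6.90421480/4.01878520) = 1.3107

1.3107


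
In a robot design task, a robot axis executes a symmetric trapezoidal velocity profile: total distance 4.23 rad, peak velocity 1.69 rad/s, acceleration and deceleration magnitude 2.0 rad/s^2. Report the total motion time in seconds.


t_acc = v/a = 1.69/2.0 = 0.845000 s
d_acc = v^2/(2a) = 0.714025 rad (each ramp)
d_cruise = 4.23 - 2*0.714025 = 2.801950 rad
t_cruise = 2.801950/1.69 = 1.657959 s
t_total = 2*0.845000 + 1.657959 = 3.3480

3.3480 s


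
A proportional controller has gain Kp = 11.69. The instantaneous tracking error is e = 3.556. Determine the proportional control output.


u_P = Kp * e = 11.69 * 3.556 = 41.5696

41.5696


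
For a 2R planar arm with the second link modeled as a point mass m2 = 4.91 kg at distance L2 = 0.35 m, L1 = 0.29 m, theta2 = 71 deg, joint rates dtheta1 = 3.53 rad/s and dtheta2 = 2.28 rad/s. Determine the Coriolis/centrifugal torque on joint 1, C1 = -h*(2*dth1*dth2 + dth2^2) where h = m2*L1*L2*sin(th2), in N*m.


h = m2*L1*L2*sin(th2) = 4.91*0.29*0.35*sin(71 deg) = 0.471213
C1 = -h*(2*3.53*2.28 + 2.28^2) = -0.471213*21.2952 = -10.0346

-10.0346 N*m


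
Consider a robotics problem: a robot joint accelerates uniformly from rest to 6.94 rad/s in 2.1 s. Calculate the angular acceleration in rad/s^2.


alpha = delta_omega / t = 6.94 / 2.1 = 3.3048

3.3048 rad/s^2


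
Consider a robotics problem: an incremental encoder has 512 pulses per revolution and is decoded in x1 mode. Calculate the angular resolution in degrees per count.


resolution = 360 / (PPR * 1) = 360 / 512 = 0.7031

0.7031 degrees


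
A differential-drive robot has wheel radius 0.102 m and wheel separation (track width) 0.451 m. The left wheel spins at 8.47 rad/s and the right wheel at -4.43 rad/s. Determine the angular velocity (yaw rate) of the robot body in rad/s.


omega = r*(wR - wL)/L = 0.102*(-4.43 - (8.47))/0.451 = -2.9175

-2.9175 rad/s


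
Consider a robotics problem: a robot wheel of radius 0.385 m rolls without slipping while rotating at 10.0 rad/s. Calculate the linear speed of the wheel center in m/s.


v = omega * r = 10.0 * 0.385 = 3.8500

3.8500 m/s


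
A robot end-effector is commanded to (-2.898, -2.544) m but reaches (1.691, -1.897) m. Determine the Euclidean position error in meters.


dx = 1.691 - (-2.898) = 4.5890, dy = -1.897 - (-2.544) = 0.6470
err = sqrt(21.058921 + 0.418609) = 4.6344

4.6344 m
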